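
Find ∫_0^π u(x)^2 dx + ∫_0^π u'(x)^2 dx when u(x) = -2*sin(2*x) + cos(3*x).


||u||_{H^1(0,π)}^2 = 32 + 15*π

u'(x) = -3*sin(3*x) - 4*cos(2*x).
Expand u² and (u')² and integrate term by term on (0, π), using: for integers n ≥ 1, ∫_0^π sin²(nx) dx = ∫_0^π cos²(nx) dx = π/2; for n ≠ n', ∫_0^π sin(nx)sin(n'x) dx = ∫_0^π cos(nx)cos(n'x) dx = 0; and by product-to-sum, ∫_0^π sin(nx)cos(n'x) dx = ½∫_0^π [sin((n+n')x) + sin((n−n')x)] dx, which is 0 when n+n' is even and 2n/(n²−n'²) when n+n' is odd (it need not vanish on (0, π)).
  u² squared terms: (-2)²·∫sin(2x)² dx = 4·π/2 = 2*π;  (1)²·∫cos(3x)² dx = 1·π/2 = π/2.
  u² cross terms: 2·(-2)·(1)·∫sin(2x)·cos(3x) dx = -4·(-4/5) = 16/5.
  So ∫_0^π u² dx = 2*π + π/2 + 16/5 = 16/5 + 5*π/2.
  (u')² squared terms: (-4)²·∫cos(2x)² dx = 16·π/2 = 8*π;  (-3)²·∫sin(3x)² dx = 9·π/2 = 9*π/2.
  (u')² cross terms: 2·(-4)·(-3)·∫cos(2x)·sin(3x) dx = 24·(6/5) = 144/5.
  So ∫_0^π (u')² dx = 8*π + 9*π/2 + 144/5 = 144/5 + 25*π/2.
||u||_{H^1}^2 = (16/5 + 5*π/2) + (144/5 + 25*π/2) = 32 + 15*π.


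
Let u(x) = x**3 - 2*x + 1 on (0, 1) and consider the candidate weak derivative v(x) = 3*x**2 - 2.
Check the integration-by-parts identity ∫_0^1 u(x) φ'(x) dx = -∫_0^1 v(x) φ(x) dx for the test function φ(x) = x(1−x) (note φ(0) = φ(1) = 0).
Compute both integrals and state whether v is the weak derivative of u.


LHS = 11/60, RHS = 11/60. Yes, v = u' weakly.

u(x) = x**3 - 2*x + 1, classical derivative u'(x) = 3*x**2 - 2.
φ(x) = x(1−x), so φ'(x) = 1 - 2*x.
Note φ(0) = φ(1) = 0, so the boundary term u·φ vanishes.
LHS = ∫_0^1 u(x) φ'(x) dx = ∫_0^1 (-2*x^4 + x^3 + 4*x^2 - 4*x + 1) dx. Term by term:
  ∫_0^1 -2*x^4 dx = -2/5;  ∫_0^1 x^3 dx = 1/4;  ∫_0^1 4*x^2 dx = 4/3;
  ∫_0^1 -4*x dx = -2;  ∫_0^1 1 dx = 1.
Sum: -2/5 + 1/4 + 4/3 − 2 + 1 = 11/60.
So LHS = 11/60.
∫_0^1 v(x) φ(x) dx = ∫_0^1 (-3*x^4 + 3*x^3 + 2*x^2 - 2*x) dx. Term by term:
  ∫_0^1 -3*x^4 dx = -3/5;  ∫_0^1 3*x^3 dx = 3/4;  ∫_0^1 2*x^2 dx = 2/3;
  ∫_0^1 -2*x dx = -1.
Sum: -3/5 + 3/4 + 2/3 − 1 = -11/60.
So RHS = -∫_0^1 v(x) φ(x) dx = 11/60.
LHS = RHS, so the identity holds for this test φ.
Moreover u is smooth here and v(x) = u'(x) = 3*x**2 - 2 pointwise, so the identity holds for every test function. Hence v is the weak derivative of u.


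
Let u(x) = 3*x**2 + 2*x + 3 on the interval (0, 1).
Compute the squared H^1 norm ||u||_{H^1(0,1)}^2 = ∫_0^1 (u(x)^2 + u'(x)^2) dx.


||u||_{H^1}^2 = 827/15

The H^1 norm (squared) on an interval (0, L) is
  ||u||_{H^1}^2 = ∫_0^L u(x)^2 dx + ∫_0^L u'(x)^2 dx.
Compute u'(x) = 6*x + 2.
Then u(x)^2 = 9*x**4 + 12*x**3 + 22*x**2 + 12*x + 9 and u'(x)^2 = 36*x**2 + 24*x + 4.
Integrate each monomial from 0 to 1 using ∫_0^1 c·x^n dx = c·1^(n+1)/(n+1):
  ∫_0^1 u(x)^2 dx = ∫_0^1 (9*x^4 + 12*x^3 + 22*x^2 + 12*x + 9) dx. Term by term:
    ∫_0^1 9*x^4 dx = 9/5;  ∫_0^1 12*x^3 dx = 3;  ∫_0^1 22*x^2 dx = 22/3;
    ∫_0^1 12*x dx = 6;  ∫_0^1 9 dx = 9.
  Sum: 9/5 + 3 + 22/3 + 6 + 9 = 407/15.
  ∫_0^1 u'(x)^2 dx = ∫_0^1 (36*x^2 + 24*x + 4) dx. Term by term:
    ∫_0^1 36*x^2 dx = 12;  ∫_0^1 24*x dx = 12;  ∫_0^1 4 dx = 4.
  Sum: 12 + 12 + 4 = 28.
Adding: ||u||_{H^1}^2 = 407/15 + 28 = 827/15.


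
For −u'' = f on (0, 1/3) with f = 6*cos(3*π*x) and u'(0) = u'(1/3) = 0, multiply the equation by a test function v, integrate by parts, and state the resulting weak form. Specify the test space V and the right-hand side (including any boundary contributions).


V = H^1(0, 1/3) (no boundary constraint on v; u is determined up to an additive constant); weak form: ∫_0^1/3 u'v' dx = ∫_0^1/3 (6*cos(3*π*x)) v dx for all v ∈ V.

Multiply both sides by a test function v and integrate from 0 to 1/3:
  ∫_0^1/3 −u''(x) v(x) dx = ∫_0^1/3 f(x) v(x) dx.
Integrate the LHS by parts once:
  ∫_0^1/3 −u'' v dx = −[u'(x) v(x)]_0^1/3 + ∫_0^1/3 u'(x) v'(x) dx.
Thus ∫_0^1/3 u'(x) v'(x) dx = ∫_0^1/3 f(x) v(x) dx + [u'(x) v(x)]_0^1/3.
Choose V so that boundary terms are either known or forced to vanish.
u has homogeneous Neumann: u'(0) = u'(1/3) = 0. So [u' v]_0^1/3 = 0·v(1/3) − 0·v(0) = 0 for any v; take V = H^1(0, 1/3).
Weak formulation: find u (satisfying any essential BC) such that ∫_0^1/3 u'(x) v'(x) dx = ∫_0^1/3 f v dx for all v ∈ V (homogeneous Neumann, so boundary terms vanish).
Substituting f(x) = 6*cos(3*π*x), the right-hand side is ∫_0^1/3 (6*cos(3*π*x)) v dx.
Compatibility check (pure Neumann): taking v ≡ 1 ∈ V gives 0 = ∫_0^1/3 f dx + (0) − (0), i.e. ∫_0^1/3 f dx must equal u'(0) − u'(1/3) = 0. Indeed ∫_0^1/3 (6*cos(3*π*x)) dx = 0, so the data are compatible. The solution is then unique only up to an additive constant (fix it e.g. by requiring ∫_0^1/3 u dx = 0).


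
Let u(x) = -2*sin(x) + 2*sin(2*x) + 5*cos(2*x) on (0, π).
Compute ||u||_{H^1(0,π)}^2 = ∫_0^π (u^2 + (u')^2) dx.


||u||_{H^1(0,π)}^2 = 200/3 + 153*π/2

u'(x) = -10*sin(2*x) - 2*cos(x) + 4*cos(2*x).
Expand u² and (u')² and integrate term by term on (0, π), using: for integers n ≥ 1, ∫_0^π sin²(nx) dx = ∫_0^π cos²(nx) dx = π/2; for n ≠ n', ∫_0^π sin(nx)sin(n'x) dx = ∫_0^π cos(nx)cos(n'x) dx = 0; and by product-to-sum, ∫_0^π sin(nx)cos(n'x) dx = ½∫_0^π [sin((n+n')x) + sin((n−n')x)] dx, which is 0 when n+n' is even and 2n/(n²−n'²) when n+n' is odd (it need not vanish on (0, π)).
  u² squared terms: (-2)²·∫sin(x)² dx = 4·π/2 = 2*π;  (2)²·∫sin(2x)² dx = 4·π/2 = 2*π;  (5)²·∫cos(2x)² dx = 25·π/2 = 25*π/2.
  u² cross terms: 2·(-2)·(2)·∫sin(x)·sin(2x) dx = -8·(0) = 0;  2·(-2)·(5)·∫sin(x)·cos(2x) dx = -20·(-2/3) = 40/3;  2·(2)·(5)·∫sin(2x)·cos(2x) dx = 20·(0) = 0.
  So ∫_0^π u² dx = 2*π + 2*π + 25*π/2 + 0 + 40/3 + 0 = 40/3 + 33*π/2.
  (u')² squared terms: (-10)²·∫sin(2x)² dx = 100·π/2 = 50*π;  (-2)²·∫cos(x)² dx = 4·π/2 = 2*π;  (4)²·∫cos(2x)² dx = 16·π/2 = 8*π.
  (u')² cross terms: 2·(-10)·(-2)·∫sin(2x)·cos(x) dx = 40·(4/3) = 160/3;  2·(-10)·(4)·∫sin(2x)·cos(2x) dx = -80·(0) = 0;  2·(-2)·(4)·∫cos(x)·cos(2x) dx = -16·(0) = 0.
  So ∫_0^π (u')² dx = 50*π + 2*π + 8*π + 160/3 + 0 + 0 = 160/3 + 60*π.
||u||_{H^1}^2 = (40/3 + 33*π/2) + (160/3 + 60*π) = 200/3 + 153*π/2.


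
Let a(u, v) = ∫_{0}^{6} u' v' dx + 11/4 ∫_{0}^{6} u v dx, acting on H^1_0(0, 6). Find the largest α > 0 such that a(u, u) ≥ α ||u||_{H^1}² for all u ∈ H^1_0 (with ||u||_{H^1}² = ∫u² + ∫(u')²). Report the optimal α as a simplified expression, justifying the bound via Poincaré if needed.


α = 1

Coercivity of a(·,·) on H^1_0(0, 6) means a(u, u) ≥ α ||u||_{H^1}² for every u ∈ H^1_0.
The interval has length L = 6, and Poincaré/coercivity depend only on L. Here a(u, u) = ∫(u')² + (11/4)·∫u².
Here c = 11/4 ≥ 1, so a(u,u) = ∫(u')² + c∫u² ≥ ∫(u')² + ∫u² = ||u||_{H^1}², i.e. α = 1 works. No larger α is possible: a(u,u) ≥ α||u||_{H^1}² means (1−α)∫(u')² ≥ (α−c)∫u², and for the modes u_n = sin(nπ(x−x₀)/L) (x₀ the left endpoint) one has ∫u_n²/∫(u_n')² = (L/(nπ))² → 0, so a(u_n,u_n)/||u_n||_{H^1}² → 1. Hence the optimal constant is α = 1.
Therefore α = 1.


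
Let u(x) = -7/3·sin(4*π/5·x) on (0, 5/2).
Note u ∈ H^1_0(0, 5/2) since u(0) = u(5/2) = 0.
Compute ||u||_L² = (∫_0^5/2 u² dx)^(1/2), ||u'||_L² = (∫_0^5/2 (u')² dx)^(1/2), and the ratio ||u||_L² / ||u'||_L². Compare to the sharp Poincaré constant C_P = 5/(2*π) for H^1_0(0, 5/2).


||u||_L² / ||u'||_L² = 5/(4*π) < C_P = 5/(2*π).

u(x) = -7/3·sin(4*π/5·x), so u'(x) = -28*π*cos(4*π*x/5)/15.
Writing u(x) = A·sin(kπx/L) with A = -7/3 and k = 2, use ∫_0^L sin²(kπx/L) dx = L/2 and ∫_0^L cos²(kπx/L) dx = L/2.
u² = 49/9·sin²(4*π/5·x) and (u')² = 784*π^2/225·cos²(4*π/5·x), and each of sin², cos² integrates to L/2 = 5/4 over (0, 5/2).
∫_0^5/2 u² dx = 245/36, so ||u||_L² = 7*sqrt(5)/6.
∫_0^5/2 (u')² dx = 196*π^2/45, so ||u'||_L² = 14*sqrt(5)*π/15.
Ratio ||u||_L² / ||u'||_L² = 5/(4*π).
Sharp Poincaré constant on H^1_0(0, 5/2) is C_P = L/π = 5/(2*π), achieved by sin(2*π/5·x).
This is the k = 2 harmonic; the ratio L/(kπ) is strictly less than C_P = L/π, consistent with the sharp inequality ||u||_L² ≤ C_P ||u'||_L².


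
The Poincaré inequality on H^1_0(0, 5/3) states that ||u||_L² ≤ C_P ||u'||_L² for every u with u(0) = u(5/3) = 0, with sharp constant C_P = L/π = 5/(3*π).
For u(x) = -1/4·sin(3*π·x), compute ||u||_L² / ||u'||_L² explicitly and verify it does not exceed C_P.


||u||_L² / ||u'||_L² = 1/(3*π) < C_P = 5/(3*π).

u(x) = -1/4·sin(3*π·x), so u'(x) = -3*π*cos(3*π*x)/4.
Writing u(x) = A·sin(kπx/L) with A = -1/4 and k = 5, use ∫_0^L sin²(kπx/L) dx = L/2 and ∫_0^L cos²(kπx/L) dx = L/2.
u² = 1/16·sin²(3*π·x) and (u')² = 9*π^2/16·cos²(3*π·x), and each of sin², cos² integrates to L/2 = 5/6 over (0, 5/3).
∫_0^5/3 u² dx = 5/96, so ||u||_L² = sqrt(30)/24.
∫_0^5/3 (u')² dx = 15*π^2/32, so ||u'||_L² = sqrt(30)*π/8.
Ratio ||u||_L² / ||u'||_L² = 1/(3*π).
Sharp Poincaré constant on H^1_0(0, 5/3) is C_P = L/π = 5/(3*π), achieved by sin(3*π/5·x).
This is the k = 5 harmonic; the ratio L/(kπ) is strictly less than C_P = L/π, consistent with the sharp inequality ||u||_L² ≤ C_P ||u'||_L².


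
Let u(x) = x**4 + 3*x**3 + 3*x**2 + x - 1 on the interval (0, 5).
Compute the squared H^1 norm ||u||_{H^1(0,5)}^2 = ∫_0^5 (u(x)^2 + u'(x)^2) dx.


||u||_{H^1}^2 = 303559145/252

The H^1 norm (squared) on an interval (0, L) is
  ||u||_{H^1}^2 = ∫_0^L u(x)^2 dx + ∫_0^L u'(x)^2 dx.
Compute u'(x) = 4*x**3 + 9*x**2 + 6*x + 1.
Then u(x)^2 = x**8 + 6*x**7 + 15*x**6 + 20*x**5 + 13*x**4 - 5*x**2 - 2*x + 1 and u'(x)^2 = 16*x**6 + 72*x**5 + 129*x**4 + 116*x**3 + 54*x**2 + 12*x + 1.
Integrate each monomial from 0 to 5 using ∫_0^5 c·x^n dx = c·5^(n+1)/(n+1):
  ∫_0^5 u(x)^2 dx = ∫_0^5 (x^8 + 6*x^7 + 15*x^6 + 20*x^5 + 13*x^4 - 5*x^2 - 2*x + 1) dx. Term by term:
    ∫_0^5 x^8 dx = 1953125/9;  ∫_0^5 6*x^7 dx = 1171875/4;  ∫_0^5 15*x^6 dx = 1171875/7;
    ∫_0^5 20*x^5 dx = 156250/3;  ∫_0^5 13*x^4 dx = 8125;  ∫_0^5 -5*x^2 dx = -625/3;
    ∫_0^5 -2*x dx = -25;  ∫_0^5 1 dx = 5.
  Sum: 1953125/9 + 1171875/4 + 1171875/7 + 156250/3 + 8125 − 625/3 − 25 + 5 = 185818085/252.
  ∫_0^5 u'(x)^2 dx = ∫_0^5 (16*x^6 + 72*x^5 + 129*x^4 + 116*x^3 + 54*x^2 + 12*x + 1) dx. Term by term:
    ∫_0^5 16*x^6 dx = 1250000/7;  ∫_0^5 72*x^5 dx = 187500;  ∫_0^5 129*x^4 dx = 80625;
    ∫_0^5 116*x^3 dx = 18125;  ∫_0^5 54*x^2 dx = 2250;  ∫_0^5 12*x dx = 150;
    ∫_0^5 1 dx = 5.
  Sum: 1250000/7 + 187500 + 80625 + 18125 + 2250 + 150 + 5 = 3270585/7.
Adding: ||u||_{H^1}^2 = 185818085/252 + 3270585/7 = 303559145/252.


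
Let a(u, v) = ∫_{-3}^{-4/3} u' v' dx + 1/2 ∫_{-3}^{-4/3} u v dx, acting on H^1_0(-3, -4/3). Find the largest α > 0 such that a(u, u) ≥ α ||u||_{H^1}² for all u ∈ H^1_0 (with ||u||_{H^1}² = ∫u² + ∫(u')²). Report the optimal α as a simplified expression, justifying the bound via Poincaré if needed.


α = (25 + 18*π^2)/(2*(25 + 9*π^2))

Coercivity of a(·,·) on H^1_0(-3, -4/3) means a(u, u) ≥ α ||u||_{H^1}² for every u ∈ H^1_0.
The interval has length L = 5/3, and Poincaré/coercivity depend only on L. Here a(u, u) = ∫(u')² + (1/2)·∫u².
Here 0 < c = 1/2 < 1. The condition a(u,u) ≥ α||u||_{H^1}² reads (1−α)∫(u')² ≥ (α−c)∫u². Any admissible α is ≤ 1 (rapidly oscillating u have ∫u²/∫(u')² → 0), and α = 1 would force 0 ≥ (1−c)∫u², impossible since c < 1; so 1−α > 0. By the sharp Poincaré inequality on H^1_0 of an interval of length L, ∫(u')² ≥ (π/L)²∫u² with equality for the first sine mode sin(π(x−x₀)/L) (x₀ the left endpoint), so the inequality holds for all u iff (1−α)(π/L)² ≥ α − c, i.e. α ≤ ((π/L)² + c)/((π/L)² + 1) = (1 + c(L/π)²)/(1 + (L/π)²). With (π/L)² = 9*π^2/25 and c = 1/2, the largest admissible constant is α = ((π/L)² + c)/((π/L)² + 1).
Simplifying, α = (25 + 18*π^2)/(2*(25 + 9*π^2)).


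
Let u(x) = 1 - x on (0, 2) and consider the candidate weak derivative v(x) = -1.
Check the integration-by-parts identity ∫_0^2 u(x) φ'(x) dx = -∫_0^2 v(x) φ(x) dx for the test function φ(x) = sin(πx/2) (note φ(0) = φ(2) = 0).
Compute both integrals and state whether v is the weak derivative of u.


LHS = 4/π, RHS = 4/π. Yes, v = u' weakly.

u(x) = 1 - x, classical derivative u'(x) = -1.
φ(x) = sin(πx/2), so φ'(x) = π*cos(π*x/2)/2.
Note φ(0) = φ(2) = 0, so the boundary term u·φ vanishes.
LHS = ∫_0^2 u(x) φ'(x) dx = ∫_0^2 (-π*x*cos(π*x/2)/2 + π*cos(π*x/2)/2) dx. Term by term:
  ∫_0^2 π*cos(π*x/2)/2 dx = 0;  ∫_0^2 -π*x*cos(π*x/2)/2 dx = 4/π.
Sum: 0 + 4/π = 4/π.
So LHS = 4/π.
∫_0^2 v(x) φ(x) dx = ∫_0^2 (-sin(π*x/2)) dx. Term by term:
  ∫_0^2 -sin(π*x/2) dx = -4/π.
So RHS = -∫_0^2 v(x) φ(x) dx = 4/π.
LHS = RHS, so the identity holds for this test φ.
Moreover u is smooth here and v(x) = u'(x) = -1 pointwise, so the identity holds for every test function. Hence v is the weak derivative of u.


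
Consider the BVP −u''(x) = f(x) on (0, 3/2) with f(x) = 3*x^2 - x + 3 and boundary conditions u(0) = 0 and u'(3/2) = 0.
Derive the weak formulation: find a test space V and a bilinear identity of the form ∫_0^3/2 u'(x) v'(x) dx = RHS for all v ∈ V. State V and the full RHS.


V = {v ∈ H^1(0, 3/2) : v(0) = 0} (test functions vanish at x = 0 where u is specified); weak form: ∫_0^3/2 u'v' dx = ∫_0^3/2 (3*x^2 - x + 3) v dx for all v ∈ V.

Multiply both sides by a test function v and integrate from 0 to 3/2:
  ∫_0^3/2 −u''(x) v(x) dx = ∫_0^3/2 f(x) v(x) dx.
Integrate the LHS by parts once:
  ∫_0^3/2 −u'' v dx = −[u'(x) v(x)]_0^3/2 + ∫_0^3/2 u'(x) v'(x) dx.
Thus ∫_0^3/2 u'(x) v'(x) dx = ∫_0^3/2 f(x) v(x) dx + [u'(x) v(x)]_0^3/2.
Choose V so that boundary terms are either known or forced to vanish.
Mixed BC: u(0) = 0 (Dirichlet) and u'(3/2) = 0 (Neumann). Define V = {v ∈ H^1(0, 3/2) : v(0) = 0}. Then [u' v]_0^3/2 = u'(3/2)·v(3/2) − u'(0)·0 = 0.
Weak formulation: find u (satisfying any essential BC) such that ∫_0^3/2 u'(x) v'(x) dx = ∫_0^3/2 f v dx for all v ∈ V (Dirichlet at 0 absorbed into V; the Neumann datum at x = 3/2 is zero, so no boundary term remains).
Substituting f(x) = 3*x^2 - x + 3, the right-hand side is ∫_0^3/2 (3*x^2 - x + 3) v dx.


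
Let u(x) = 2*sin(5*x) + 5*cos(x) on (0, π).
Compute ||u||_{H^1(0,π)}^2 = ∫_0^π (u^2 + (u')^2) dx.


||u||_{H^1(0,π)}^2 = 77*π

u'(x) = -5*sin(x) + 10*cos(5*x).
Expand u² and (u')² and integrate term by term on (0, π), using: for integers n ≥ 1, ∫_0^π sin²(nx) dx = ∫_0^π cos²(nx) dx = π/2; for n ≠ n', ∫_0^π sin(nx)sin(n'x) dx = ∫_0^π cos(nx)cos(n'x) dx = 0; and by product-to-sum, ∫_0^π sin(nx)cos(n'x) dx = ½∫_0^π [sin((n+n')x) + sin((n−n')x)] dx, which is 0 when n+n' is even and 2n/(n²−n'²) when n+n' is odd (it need not vanish on (0, π)).
  u² squared terms: (2)²·∫sin(5x)² dx = 4·π/2 = 2*π;  (5)²·∫cos(x)² dx = 25·π/2 = 25*π/2.
  u² cross terms: 2·(2)·(5)·∫sin(5x)·cos(x) dx = 20·(0) = 0.
  So ∫_0^π u² dx = 2*π + 25*π/2 + 0 = 29*π/2.
  (u')² squared terms: (-5)²·∫sin(x)² dx = 25·π/2 = 25*π/2;  (10)²·∫cos(5x)² dx = 100·π/2 = 50*π.
  (u')² cross terms: 2·(-5)·(10)·∫sin(x)·cos(5x) dx = -100·(0) = 0.
  So ∫_0^π (u')² dx = 25*π/2 + 50*π + 0 = 125*π/2.
||u||_{H^1}^2 = (29*π/2) + (125*π/2) = 77*π.


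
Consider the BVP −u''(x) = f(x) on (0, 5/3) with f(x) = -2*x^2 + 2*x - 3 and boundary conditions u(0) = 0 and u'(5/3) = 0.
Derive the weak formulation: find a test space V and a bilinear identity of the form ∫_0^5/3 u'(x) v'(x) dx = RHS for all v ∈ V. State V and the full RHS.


V = {v ∈ H^1(0, 5/3) : v(0) = 0} (test functions vanish at x = 0 where u is specified); weak form: ∫_0^5/3 u'v' dx = ∫_0^5/3 (-2*x^2 + 2*x - 3) v dx for all v ∈ V.

Multiply both sides by a test function v and integrate from 0 to 5/3:
  ∫_0^5/3 −u''(x) v(x) dx = ∫_0^5/3 f(x) v(x) dx.
Integrate the LHS by parts once:
  ∫_0^5/3 −u'' v dx = −[u'(x) v(x)]_0^5/3 + ∫_0^5/3 u'(x) v'(x) dx.
Thus ∫_0^5/3 u'(x) v'(x) dx = ∫_0^5/3 f(x) v(x) dx + [u'(x) v(x)]_0^5/3.
Choose V so that boundary terms are either known or forced to vanish.
Mixed BC: u(0) = 0 (Dirichlet) and u'(5/3) = 0 (Neumann). Define V = {v ∈ H^1(0, 5/3) : v(0) = 0}. Then [u' v]_0^5/3 = u'(5/3)·v(5/3) − u'(0)·0 = 0.
Weak formulation: find u (satisfying any essential BC) such that ∫_0^5/3 u'(x) v'(x) dx = ∫_0^5/3 f v dx for all v ∈ V (Dirichlet at 0 absorbed into V; the Neumann datum at x = 5/3 is zero, so no boundary term remains).
Substituting f(x) = -2*x^2 + 2*x - 3, the right-hand side is ∫_0^5/3 (-2*x^2 + 2*x - 3) v dx.


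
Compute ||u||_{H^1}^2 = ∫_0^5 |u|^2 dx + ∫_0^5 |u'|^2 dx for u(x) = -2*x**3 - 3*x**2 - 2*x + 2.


||u||_{H^1}^2 = 2589290/21

The H^1 norm (squared) on an interval (0, L) is
  ||u||_{H^1}^2 = ∫_0^L u(x)^2 dx + ∫_0^L u'(x)^2 dx.
Compute u'(x) = -6*x**2 - 6*x - 2.
Then u(x)^2 = 4*x**6 + 12*x**5 + 17*x**4 + 4*x**3 - 8*x**2 - 8*x + 4 and u'(x)^2 = 36*x**4 + 72*x**3 + 60*x**2 + 24*x + 4.
Integrate each monomial from 0 to 5 using ∫_0^5 c·x^n dx = c·5^(n+1)/(n+1):
  ∫_0^5 u(x)^2 dx = ∫_0^5 (4*x^6 + 12*x^5 + 17*x^4 + 4*x^3 - 8*x^2 - 8*x + 4) dx. Term by term:
    ∫_0^5 4*x^6 dx = 312500/7;  ∫_0^5 12*x^5 dx = 31250;  ∫_0^5 17*x^4 dx = 10625;
    ∫_0^5 4*x^3 dx = 625;  ∫_0^5 -8*x^2 dx = -1000/3;  ∫_0^5 -8*x dx = -100;
    ∫_0^5 4 dx = 20.
  Sum: 312500/7 + 31250 + 10625 + 625 − 1000/3 − 100 + 20 = 1821320/21.
  ∫_0^5 u'(x)^2 dx = ∫_0^5 (36*x^4 + 72*x^3 + 60*x^2 + 24*x + 4) dx. Term by term:
    ∫_0^5 36*x^4 dx = 22500;  ∫_0^5 72*x^3 dx = 11250;  ∫_0^5 60*x^2 dx = 2500;
    ∫_0^5 24*x dx = 300;  ∫_0^5 4 dx = 20.
  Sum: 22500 + 11250 + 2500 + 300 + 20 = 36570.
Adding: ||u||_{H^1}^2 = 1821320/21 + 36570 = 2589290/21.


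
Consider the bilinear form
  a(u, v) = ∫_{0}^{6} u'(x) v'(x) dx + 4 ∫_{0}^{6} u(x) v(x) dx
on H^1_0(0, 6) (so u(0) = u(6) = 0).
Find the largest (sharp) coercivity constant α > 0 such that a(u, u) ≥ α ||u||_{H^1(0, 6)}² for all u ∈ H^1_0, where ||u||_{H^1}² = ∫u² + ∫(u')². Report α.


α = 1

Coercivity of a(·,·) on H^1_0(0, 6) means a(u, u) ≥ α ||u||_{H^1}² for every u ∈ H^1_0.
The interval has length L = 6, and Poincaré/coercivity depend only on L. Here a(u, u) = ∫(u')² + (4)·∫u².
Here c = 4 ≥ 1, so a(u,u) = ∫(u')² + c∫u² ≥ ∫(u')² + ∫u² = ||u||_{H^1}², i.e. α = 1 works. No larger α is possible: a(u,u) ≥ α||u||_{H^1}² means (1−α)∫(u')² ≥ (α−c)∫u², and for the modes u_n = sin(nπ(x−x₀)/L) (x₀ the left endpoint) one has ∫u_n²/∫(u_n')² = (L/(nπ))² → 0, so a(u_n,u_n)/||u_n||_{H^1}² → 1. Hence the optimal constant is α = 1.
Therefore α = 1.


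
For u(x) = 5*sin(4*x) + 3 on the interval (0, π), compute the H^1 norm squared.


||u||_{H^1(0,π)}^2 = 443*π/2

u'(x) = 20*cos(4*x).
Expand u² and (u')² and integrate term by term on (0, π), using: for integers n ≥ 1, ∫_0^π sin²(nx) dx = ∫_0^π cos²(nx) dx = π/2; for n ≠ n', ∫_0^π sin(nx)sin(n'x) dx = ∫_0^π cos(nx)cos(n'x) dx = 0; and by product-to-sum, ∫_0^π sin(nx)cos(n'x) dx = ½∫_0^π [sin((n+n')x) + sin((n−n')x)] dx, which is 0 when n+n' is even and 2n/(n²−n'²) when n+n' is odd (it need not vanish on (0, π)). For the constant mode: ∫_0^π 1 dx = π, ∫_0^π cos(nx) dx = 0, ∫_0^π sin(nx) dx = (1−(−1)^n)/n.
  u² squared terms: (3)²·∫1 dx = 9·π = 9*π;  (5)²·∫sin(4x)² dx = 25·π/2 = 25*π/2.
  u² cross terms: 2·(3)·(5)·∫1·sin(4x) dx = 30·(0) = 0.
  So ∫_0^π u² dx = 9*π + 25*π/2 + 0 = 43*π/2.
  (u')² squared terms: (20)²·∫cos(4x)² dx = 400·π/2 = 200*π.
  So ∫_0^π (u')² dx = 200*π.
||u||_{H^1}^2 = (43*π/2) + (200*π) = 443*π/2.


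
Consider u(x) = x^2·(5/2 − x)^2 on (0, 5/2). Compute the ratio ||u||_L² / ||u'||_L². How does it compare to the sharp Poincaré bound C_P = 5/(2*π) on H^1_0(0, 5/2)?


||u||_L² / ||u'||_L² = 5*sqrt(3)/12 < C_P = 5/(2*π).

u(x) = x^2·(5/2 − x)^2, so u'(x) = x*(2*x - 5)*(4*x - 5)/2.
u(x) = x^2·(5/2 − x)^2 vanishes at x = 0 and x = 5/2, so u ∈ H^1_0(0, 5/2). Differentiate via the product rule and integrate the resulting polynomials term by term.
  ∫_0^5/2 u² dx = ∫_0^5/2 (x^8 - 10*x^7 + 75*x^6/2 - 125*x^5/2 + 625*x^4/16) dx. Term by term:
    ∫_0^5/2 x^8 dx = 1953125/4608;  ∫_0^5/2 -10*x^7 dx = -1953125/1024;  ∫_0^5/2 75*x^6/2 dx = 5859375/1792;
    ∫_0^5/2 -125*x^5/2 dx = -1953125/768;  ∫_0^5/2 625*x^4/16 dx = 390625/512.
  Sum: 1953125/4608 − 1953125/1024 + 5859375/1792 − 1953125/768 + 390625/512 = 390625/64512.
  ∫_0^5/2 (u')² dx = ∫_0^5/2 (16*x^6 - 120*x^5 + 325*x^4 - 375*x^3 + 625*x^2/4) dx. Term by term:
    ∫_0^5/2 16*x^6 dx = 78125/56;  ∫_0^5/2 -120*x^5 dx = -78125/16;  ∫_0^5/2 325*x^4 dx = 203125/32;
    ∫_0^5/2 -375*x^3 dx = -234375/64;  ∫_0^5/2 625*x^2/4 dx = 78125/96.
  Sum: 78125/56 − 78125/16 + 203125/32 − 234375/64 + 78125/96 = 15625/1344.
∫_0^5/2 u² dx = 390625/64512, so ||u||_L² = 625*sqrt(7)/672.
∫_0^5/2 (u')² dx = 15625/1344, so ||u'||_L² = 125*sqrt(21)/168.
Ratio ||u||_L² / ||u'||_L² = 5*sqrt(3)/12.
Sharp Poincaré constant on H^1_0(0, 5/2) is C_P = L/π = 5/(2*π), achieved by sin(2*π/5·x).
A polynomial bump cannot attain the sharp Poincaré constant (only the first sine eigenfunction does), so the ratio is strictly less than C_P, consistent with ||u||_L² ≤ C_P ||u'||_L².


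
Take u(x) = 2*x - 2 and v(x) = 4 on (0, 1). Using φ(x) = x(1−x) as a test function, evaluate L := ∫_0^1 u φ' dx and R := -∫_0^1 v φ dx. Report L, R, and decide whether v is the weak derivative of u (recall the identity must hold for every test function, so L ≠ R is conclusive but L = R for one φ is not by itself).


LHS = -1/3, RHS = -2/3. No, v is not the weak derivative of u.

u(x) = 2*x - 2, classical derivative u'(x) = 2.
φ(x) = x(1−x), so φ'(x) = 1 - 2*x.
Note φ(0) = φ(1) = 0, so the boundary term u·φ vanishes.
LHS = ∫_0^1 u(x) φ'(x) dx = ∫_0^1 (-4*x^2 + 6*x - 2) dx. Term by term:
  ∫_0^1 -4*x^2 dx = -4/3;  ∫_0^1 6*x dx = 3;  ∫_0^1 -2 dx = -2.
Sum: -4/3 + 3 − 2 = -1/3.
So LHS = -1/3.
∫_0^1 v(x) φ(x) dx = ∫_0^1 (-4*x^2 + 4*x) dx. Term by term:
  ∫_0^1 -4*x^2 dx = -4/3;  ∫_0^1 4*x dx = 2.
Sum: -4/3 + 2 = 2/3.
So RHS = -∫_0^1 v(x) φ(x) dx = -2/3.
LHS − RHS = 1/3 ≠ 0, so the identity fails.
(For a valid weak derivative the identity must hold for EVERY test function, in particular this one. The failure shows v is NOT the weak derivative of u.)
Correct weak derivative would be u'(x) = 2.


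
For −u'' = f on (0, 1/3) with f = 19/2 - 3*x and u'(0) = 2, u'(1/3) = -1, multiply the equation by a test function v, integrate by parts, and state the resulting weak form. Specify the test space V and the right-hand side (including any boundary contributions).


V = H^1(0, 1/3) (v unrestricted at boundary; u is determined up to an additive constant); weak form: ∫_0^1/3 u'v' dx = ∫_0^1/3 (19/2 - 3*x) v dx − v(1/3) − 2·v(0) for all v ∈ V.

Multiply both sides by a test function v and integrate from 0 to 1/3:
  ∫_0^1/3 −u''(x) v(x) dx = ∫_0^1/3 f(x) v(x) dx.
Integrate the LHS by parts once:
  ∫_0^1/3 −u'' v dx = −[u'(x) v(x)]_0^1/3 + ∫_0^1/3 u'(x) v'(x) dx.
Thus ∫_0^1/3 u'(x) v'(x) dx = ∫_0^1/3 f(x) v(x) dx + [u'(x) v(x)]_0^1/3.
Choose V so that boundary terms are either known or forced to vanish.
u has inhomogeneous Neumann u'(0) = 2, u'(1/3) = -1. [u' v]_0^1/3 = (-1)·v(1/3) − (2)·v(0) = − v(1/3) − 2·v(0). Take V = H^1(0, 1/3); boundary term becomes part of RHS.
Weak formulation: find u (satisfying any essential BC) such that ∫_0^1/3 u'(x) v'(x) dx = ∫_0^1/3 f v dx − v(1/3) − 2·v(0) for all v ∈ V (Neumann data are natural BCs: they enter the RHS as boundary terms).
Substituting f(x) = 19/2 - 3*x, the right-hand side is ∫_0^1/3 (19/2 - 3*x) v dx − v(1/3) − 2·v(0).
Compatibility check (pure Neumann): taking v ≡ 1 ∈ V gives 0 = ∫_0^1/3 f dx + (-1) − (2), i.e. ∫_0^1/3 f dx must equal u'(0) − u'(1/3) = 3. Indeed ∫_0^1/3 (19/2 - 3*x) dx = 3, so the data are compatible. The solution is then unique only up to an additive constant (fix it e.g. by requiring ∫_0^1/3 u dx = 0).


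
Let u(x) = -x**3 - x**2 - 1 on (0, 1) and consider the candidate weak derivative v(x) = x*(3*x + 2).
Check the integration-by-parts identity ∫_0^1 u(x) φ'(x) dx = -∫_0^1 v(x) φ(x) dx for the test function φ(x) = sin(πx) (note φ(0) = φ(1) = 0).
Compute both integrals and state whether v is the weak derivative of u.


LHS = -12/π^3 + 5/π, RHS = -5/π + 12/π^3. No, v is not the weak derivative of u.

u(x) = -x**3 - x**2 - 1, classical derivative u'(x) = -3*x**2 - 2*x.
φ(x) = sin(πx), so φ'(x) = π*cos(π*x).
Note φ(0) = φ(1) = 0, so the boundary term u·φ vanishes.
LHS = ∫_0^1 u(x) φ'(x) dx = ∫_0^1 (-π*x^3*cos(π*x) - π*x^2*cos(π*x) - π*cos(π*x)) dx. Term by term:
  ∫_0^1 -π*cos(π*x) dx = 0;  ∫_0^1 -π*x^2*cos(π*x) dx = 2/π;  ∫_0^1 -π*x^3*cos(π*x) dx = -12/π^3 + 3/π.
Sum: 0 + 2/π + -12/π^3 + 3/π = -12/π^3 + 5/π.
So LHS = -12/π^3 + 5/π.
∫_0^1 v(x) φ(x) dx = ∫_0^1 (3*x^2*sin(π*x) + 2*x*sin(π*x)) dx. Term by term:
  ∫_0^1 2*x*sin(π*x) dx = 2/π;  ∫_0^1 3*x^2*sin(π*x) dx = -12/π^3 + 3/π.
Sum: 2/π + -12/π^3 + 3/π = -12/π^3 + 5/π.
So RHS = -∫_0^1 v(x) φ(x) dx = -5/π + 12/π^3.
LHS − RHS = -24/π^3 + 10/π ≠ 0, so the identity fails.
(For a valid weak derivative the identity must hold for EVERY test function, in particular this one. The failure shows v is NOT the weak derivative of u.)
Correct weak derivative would be u'(x) = -3*x**2 - 2*x.


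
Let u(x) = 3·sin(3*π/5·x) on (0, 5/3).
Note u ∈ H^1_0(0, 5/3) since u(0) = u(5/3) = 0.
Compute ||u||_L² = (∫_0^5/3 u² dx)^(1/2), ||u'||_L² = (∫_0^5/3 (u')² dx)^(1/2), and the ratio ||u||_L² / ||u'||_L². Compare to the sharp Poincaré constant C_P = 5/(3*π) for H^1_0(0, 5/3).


||u||_L² / ||u'||_L² = 5/(3*π) = C_P.

u(x) = 3·sin(3*π/5·x), so u'(x) = 9*π*cos(3*π*x/5)/5.
Writing u(x) = A·sin(kπx/L) with A = 3 and k = 1, use ∫_0^L sin²(kπx/L) dx = L/2 and ∫_0^L cos²(kπx/L) dx = L/2.
u² = 9·sin²(3*π/5·x) and (u')² = 81*π^2/25·cos²(3*π/5·x), and each of sin², cos² integrates to L/2 = 5/6 over (0, 5/3).
∫_0^5/3 u² dx = 15/2, so ||u||_L² = sqrt(30)/2.
∫_0^5/3 (u')² dx = 27*π^2/10, so ||u'||_L² = 3*sqrt(30)*π/10.
Ratio ||u||_L² / ||u'||_L² = 5/(3*π).
Sharp Poincaré constant on H^1_0(0, 5/3) is C_P = L/π = 5/(3*π), achieved by sin(3*π/5·x).
This is the k = 1 eigenfunction (up to amplitude), so the ratio equals the sharp Poincaré constant exactly.


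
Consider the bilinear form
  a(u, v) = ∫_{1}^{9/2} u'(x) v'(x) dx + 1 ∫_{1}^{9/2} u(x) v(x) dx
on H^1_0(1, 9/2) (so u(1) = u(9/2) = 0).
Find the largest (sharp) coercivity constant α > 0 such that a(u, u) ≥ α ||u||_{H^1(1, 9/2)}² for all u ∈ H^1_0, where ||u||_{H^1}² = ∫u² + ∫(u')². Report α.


α = 1

Coercivity of a(·,·) on H^1_0(1, 9/2) means a(u, u) ≥ α ||u||_{H^1}² for every u ∈ H^1_0.
The interval has length L = 7/2, and Poincaré/coercivity depend only on L. Here a(u, u) = ∫(u')² + (1)·∫u².
Here c = 1 ≥ 1, so a(u,u) = ∫(u')² + c∫u² ≥ ∫(u')² + ∫u² = ||u||_{H^1}², i.e. α = 1 works. No larger α is possible: a(u,u) ≥ α||u||_{H^1}² means (1−α)∫(u')² ≥ (α−c)∫u², and for the modes u_n = sin(nπ(x−x₀)/L) (x₀ the left endpoint) one has ∫u_n²/∫(u_n')² = (L/(nπ))² → 0, so a(u_n,u_n)/||u_n||_{H^1}² → 1. Hence the optimal constant is α = 1.
Therefore α = 1.


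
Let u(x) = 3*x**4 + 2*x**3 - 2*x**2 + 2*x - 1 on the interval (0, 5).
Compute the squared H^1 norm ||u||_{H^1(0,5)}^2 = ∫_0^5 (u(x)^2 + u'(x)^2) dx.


||u||_{H^1}^2 = 185156425/42

The H^1 norm (squared) on an interval (0, L) is
  ||u||_{H^1}^2 = ∫_0^L u(x)^2 dx + ∫_0^L u'(x)^2 dx.
Compute u'(x) = 12*x**3 + 6*x**2 - 4*x + 2.
Then u(x)^2 = 9*x**8 + 12*x**7 - 8*x**6 + 4*x**5 + 6*x**4 - 12*x**3 + 8*x**2 - 4*x + 1 and u'(x)^2 = 144*x**6 + 144*x**5 - 60*x**4 + 40*x**2 - 16*x + 4.
Integrate each monomial from 0 to 5 using ∫_0^5 c·x^n dx = c·5^(n+1)/(n+1):
  ∫_0^5 u(x)^2 dx = ∫_0^5 (9*x^8 + 12*x^7 - 8*x^6 + 4*x^5 + 6*x^4 - 12*x^3 + 8*x^2 - 4*x + 1) dx. Term by term:
    ∫_0^5 9*x^8 dx = 1953125;  ∫_0^5 12*x^7 dx = 1171875/2;  ∫_0^5 -8*x^6 dx = -625000/7;
    ∫_0^5 4*x^5 dx = 31250/3;  ∫_0^5 6*x^4 dx = 3750;  ∫_0^5 -12*x^3 dx = -1875;
    ∫_0^5 8*x^2 dx = 1000/3;  ∫_0^5 -4*x dx = -50;  ∫_0^5 1 dx = 5.
  Sum: 1953125 + 1171875/2 − 625000/7 + 31250/3 + 3750 − 1875 + 1000/3 − 50 + 5 = 34472995/14.
  ∫_0^5 u'(x)^2 dx = ∫_0^5 (144*x^6 + 144*x^5 - 60*x^4 + 40*x^2 - 16*x + 4) dx. Term by term:
    ∫_0^5 144*x^6 dx = 11250000/7;  ∫_0^5 144*x^5 dx = 375000;  ∫_0^5 -60*x^4 dx = -37500;
    ∫_0^5 40*x^2 dx = 5000/3;  ∫_0^5 -16*x dx = -200;  ∫_0^5 4 dx = 20.
  Sum: 11250000/7 + 375000 − 37500 + 5000/3 − 200 + 20 = 40868720/21.
Adding: ||u||_{H^1}^2 = 34472995/14 + 40868720/21 = 185156425/42.


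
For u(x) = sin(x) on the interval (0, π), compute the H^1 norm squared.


||u||_{H^1(0,π)}^2 = π

u'(x) = cos(x).
Expand u² and (u')² and integrate term by term on (0, π), using: for integers n ≥ 1, ∫_0^π sin²(nx) dx = ∫_0^π cos²(nx) dx = π/2; for n ≠ n', ∫_0^π sin(nx)sin(n'x) dx = ∫_0^π cos(nx)cos(n'x) dx = 0; and by product-to-sum, ∫_0^π sin(nx)cos(n'x) dx = ½∫_0^π [sin((n+n')x) + sin((n−n')x)] dx, which is 0 when n+n' is even and 2n/(n²−n'²) when n+n' is odd (it need not vanish on (0, π)).
  u² squared terms: (1)²·∫sin(x)² dx = 1·π/2 = π/2.
  So ∫_0^π u² dx = π/2.
  (u')² squared terms: (1)²·∫cos(x)² dx = 1·π/2 = π/2.
  So ∫_0^π (u')² dx = π/2.
||u||_{H^1}^2 = (π/2) + (π/2) = π.


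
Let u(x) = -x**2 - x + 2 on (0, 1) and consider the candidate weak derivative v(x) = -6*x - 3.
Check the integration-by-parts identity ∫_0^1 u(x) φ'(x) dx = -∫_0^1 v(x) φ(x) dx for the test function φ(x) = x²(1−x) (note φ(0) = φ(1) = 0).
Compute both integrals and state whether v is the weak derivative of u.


LHS = 11/60, RHS = 11/20. No, v is not the weak derivative of u.

u(x) = -x**2 - x + 2, classical derivative u'(x) = -2*x - 1.
φ(x) = x²(1−x), so φ'(x) = x*(2 - 3*x).
Note φ(0) = φ(1) = 0, so the boundary term u·φ vanishes.
LHS = ∫_0^1 u(x) φ'(x) dx = ∫_0^1 (3*x^4 + x^3 - 8*x^2 + 4*x) dx. Term by term:
  ∫_0^1 3*x^4 dx = 3/5;  ∫_0^1 x^3 dx = 1/4;  ∫_0^1 -8*x^2 dx = -8/3;
  ∫_0^1 4*x dx = 2.
Sum: 3/5 + 1/4 − 8/3 + 2 = 11/60.
So LHS = 11/60.
∫_0^1 v(x) φ(x) dx = ∫_0^1 (6*x^4 - 3*x^3 - 3*x^2) dx. Term by term:
  ∫_0^1 6*x^4 dx = 6/5;  ∫_0^1 -3*x^3 dx = -3/4;  ∫_0^1 -3*x^2 dx = -1.
Sum: 6/5 − 3/4 − 1 = -11/20.
So RHS = -∫_0^1 v(x) φ(x) dx = 11/20.
LHS − RHS = -11/30 ≠ 0, so the identity fails.
(For a valid weak derivative the identity must hold for EVERY test function, in particular this one. The failure shows v is NOT the weak derivative of u.)
Correct weak derivative would be u'(x) = -2*x - 1.


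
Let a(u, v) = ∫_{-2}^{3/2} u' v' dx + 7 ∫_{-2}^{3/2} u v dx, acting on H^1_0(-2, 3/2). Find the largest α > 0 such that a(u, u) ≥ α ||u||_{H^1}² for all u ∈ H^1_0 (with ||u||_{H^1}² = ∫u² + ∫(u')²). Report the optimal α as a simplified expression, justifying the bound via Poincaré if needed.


α = 1

Coercivity of a(·,·) on H^1_0(-2, 3/2) means a(u, u) ≥ α ||u||_{H^1}² for every u ∈ H^1_0.
The interval has length L = 7/2, and Poincaré/coercivity depend only on L. Here a(u, u) = ∫(u')² + (7)·∫u².
Here c = 7 ≥ 1, so a(u,u) = ∫(u')² + c∫u² ≥ ∫(u')² + ∫u² = ||u||_{H^1}², i.e. α = 1 works. No larger α is possible: a(u,u) ≥ α||u||_{H^1}² means (1−α)∫(u')² ≥ (α−c)∫u², and for the modes u_n = sin(nπ(x−x₀)/L) (x₀ the left endpoint) one has ∫u_n²/∫(u_n')² = (L/(nπ))² → 0, so a(u_n,u_n)/||u_n||_{H^1}² → 1. Hence the optimal constant is α = 1.
Therefore α = 1.


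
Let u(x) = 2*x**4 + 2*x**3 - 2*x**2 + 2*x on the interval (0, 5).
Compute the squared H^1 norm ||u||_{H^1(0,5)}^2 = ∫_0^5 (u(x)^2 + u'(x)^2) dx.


||u||_{H^1}^2 = 136472285/63

The H^1 norm (squared) on an interval (0, L) is
  ||u||_{H^1}^2 = ∫_0^L u(x)^2 dx + ∫_0^L u'(x)^2 dx.
Compute u'(x) = 8*x**3 + 6*x**2 - 4*x + 2.
Then u(x)^2 = 4*x**8 + 8*x**7 - 4*x**6 + 12*x**4 - 8*x**3 + 4*x**2 and u'(x)^2 = 64*x**6 + 96*x**5 - 28*x**4 - 16*x**3 + 40*x**2 - 16*x + 4.
Integrate each monomial from 0 to 5 using ∫_0^5 c·x^n dx = c·5^(n+1)/(n+1):
  ∫_0^5 u(x)^2 dx = ∫_0^5 (4*x^8 + 8*x^7 - 4*x^6 + 12*x^4 - 8*x^3 + 4*x^2) dx. Term by term:
    ∫_0^5 4*x^8 dx = 7812500/9;  ∫_0^5 8*x^7 dx = 390625;  ∫_0^5 -4*x^6 dx = -312500/7;
    ∫_0^5 12*x^4 dx = 7500;  ∫_0^5 -8*x^3 dx = -1250;  ∫_0^5 4*x^2 dx = 500/3.
  Sum: 7812500/9 + 390625 − 312500/7 + 7500 − 1250 + 500/3 = 76888625/63.
  ∫_0^5 u'(x)^2 dx = ∫_0^5 (64*x^6 + 96*x^5 - 28*x^4 - 16*x^3 + 40*x^2 - 16*x + 4) dx. Term by term:
    ∫_0^5 64*x^6 dx = 5000000/7;  ∫_0^5 96*x^5 dx = 250000;  ∫_0^5 -28*x^4 dx = -17500;
    ∫_0^5 -16*x^3 dx = -2500;  ∫_0^5 40*x^2 dx = 5000/3;  ∫_0^5 -16*x dx = -200;
    ∫_0^5 4 dx = 20.
  Sum: 5000000/7 + 250000 − 17500 − 2500 + 5000/3 − 200 + 20 = 19861220/21.
Adding: ||u||_{H^1}^2 = 76888625/63 + 19861220/21 = 136472285/63.


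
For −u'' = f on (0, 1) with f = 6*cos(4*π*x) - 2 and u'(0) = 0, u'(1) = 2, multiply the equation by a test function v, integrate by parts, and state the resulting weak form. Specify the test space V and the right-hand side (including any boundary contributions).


V = H^1(0, 1) (v unrestricted at boundary; u is determined up to an additive constant); weak form: ∫_0^1 u'v' dx = ∫_0^1 (6*cos(4*π*x) - 2) v dx + 2·v(1) for all v ∈ V.

Multiply both sides by a test function v and integrate from 0 to 1:
  ∫_0^1 −u''(x) v(x) dx = ∫_0^1 f(x) v(x) dx.
Integrate the LHS by parts once:
  ∫_0^1 −u'' v dx = −[u'(x) v(x)]_0^1 + ∫_0^1 u'(x) v'(x) dx.
Thus ∫_0^1 u'(x) v'(x) dx = ∫_0^1 f(x) v(x) dx + [u'(x) v(x)]_0^1.
Choose V so that boundary terms are either known or forced to vanish.
u has inhomogeneous Neumann u'(0) = 0, u'(1) = 2. [u' v]_0^1 = (2)·v(1) − (0)·v(0) = 2·v(1). Take V = H^1(0, 1); boundary term becomes part of RHS.
Weak formulation: find u (satisfying any essential BC) such that ∫_0^1 u'(x) v'(x) dx = ∫_0^1 f v dx + 2·v(1) for all v ∈ V (Neumann data are natural BCs: they enter the RHS as boundary terms).
Substituting f(x) = 6*cos(4*π*x) - 2, the right-hand side is ∫_0^1 (6*cos(4*π*x) - 2) v dx + 2·v(1).
Compatibility check (pure Neumann): taking v ≡ 1 ∈ V gives 0 = ∫_0^1 f dx + (2) − (0), i.e. ∫_0^1 f dx must equal u'(0) − u'(1) = -2. Indeed ∫_0^1 (6*cos(4*π*x) - 2) dx = -2, so the data are compatible. The solution is then unique only up to an additive constant (fix it e.g. by requiring ∫_0^1 u dx = 0).


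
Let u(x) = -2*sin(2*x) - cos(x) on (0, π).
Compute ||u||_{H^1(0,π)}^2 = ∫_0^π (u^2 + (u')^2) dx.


||u||_{H^1(0,π)}^2 = 32/3 + 11*π

u'(x) = sin(x) - 4*cos(2*x).
Expand u² and (u')² and integrate term by term on (0, π), using: for integers n ≥ 1, ∫_0^π sin²(nx) dx = ∫_0^π cos²(nx) dx = π/2; for n ≠ n', ∫_0^π sin(nx)sin(n'x) dx = ∫_0^π cos(nx)cos(n'x) dx = 0; and by product-to-sum, ∫_0^π sin(nx)cos(n'x) dx = ½∫_0^π [sin((n+n')x) + sin((n−n')x)] dx, which is 0 when n+n' is even and 2n/(n²−n'²) when n+n' is odd (it need not vanish on (0, π)).
  u² squared terms: (-1)²·∫cos(x)² dx = 1·π/2 = π/2;  (-2)²·∫sin(2x)² dx = 4·π/2 = 2*π.
  u² cross terms: 2·(-1)·(-2)·∫cos(x)·sin(2x) dx = 4·(4/3) = 16/3.
  So ∫_0^π u² dx = π/2 + 2*π + 16/3 = 16/3 + 5*π/2.
  (u')² squared terms: (-4)²·∫cos(2x)² dx = 16·π/2 = 8*π;  (1)²·∫sin(x)² dx = 1·π/2 = π/2.
  (u')² cross terms: 2·(-4)·(1)·∫cos(2x)·sin(x) dx = -8·(-2/3) = 16/3.
  So ∫_0^π (u')² dx = 8*π + π/2 + 16/3 = 16/3 + 17*π/2.
||u||_{H^1}^2 = (16/3 + 5*π/2) + (16/3 + 17*π/2) = 32/3 + 11*π.


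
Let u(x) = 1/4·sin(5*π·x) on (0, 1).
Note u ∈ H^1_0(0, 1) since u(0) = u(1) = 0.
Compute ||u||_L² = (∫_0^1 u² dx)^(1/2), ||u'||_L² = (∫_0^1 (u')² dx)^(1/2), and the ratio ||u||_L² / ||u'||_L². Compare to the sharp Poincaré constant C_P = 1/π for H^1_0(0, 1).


||u||_L² / ||u'||_L² = 1/(5*π) < C_P = 1/π.

u(x) = 1/4·sin(5*π·x), so u'(x) = 5*π*cos(5*π*x)/4.
Writing u(x) = A·sin(kπx/L) with A = 1/4 and k = 5, use ∫_0^L sin²(kπx/L) dx = L/2 and ∫_0^L cos²(kπx/L) dx = L/2.
u² = 1/16·sin²(5*π·x) and (u')² = 25*π^2/16·cos²(5*π·x), and each of sin², cos² integrates to L/2 = 1/2 over (0, 1).
∫_0^1 u² dx = 1/32, so ||u||_L² = sqrt(2)/8.
∫_0^1 (u')² dx = 25*π^2/32, so ||u'||_L² = 5*sqrt(2)*π/8.
Ratio ||u||_L² / ||u'||_L² = 1/(5*π).
Sharp Poincaré constant on H^1_0(0, 1) is C_P = L/π = 1/π, achieved by sin(π·x).
This is the k = 5 harmonic; the ratio L/(kπ) is strictly less than C_P = L/π, consistent with the sharp inequality ||u||_L² ≤ C_P ||u'||_L².


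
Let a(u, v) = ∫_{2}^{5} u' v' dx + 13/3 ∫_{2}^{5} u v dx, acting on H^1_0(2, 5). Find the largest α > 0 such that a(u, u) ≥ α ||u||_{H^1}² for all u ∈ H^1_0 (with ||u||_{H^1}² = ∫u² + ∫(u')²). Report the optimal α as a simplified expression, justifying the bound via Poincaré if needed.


α = 1

Coercivity of a(·,·) on H^1_0(2, 5) means a(u, u) ≥ α ||u||_{H^1}² for every u ∈ H^1_0.
The interval has length L = 3, and Poincaré/coercivity depend only on L. Here a(u, u) = ∫(u')² + (13/3)·∫u².
Here c = 13/3 ≥ 1, so a(u,u) = ∫(u')² + c∫u² ≥ ∫(u')² + ∫u² = ||u||_{H^1}², i.e. α = 1 works. No larger α is possible: a(u,u) ≥ α||u||_{H^1}² means (1−α)∫(u')² ≥ (α−c)∫u², and for the modes u_n = sin(nπ(x−x₀)/L) (x₀ the left endpoint) one has ∫u_n²/∫(u_n')² = (L/(nπ))² → 0, so a(u_n,u_n)/||u_n||_{H^1}² → 1. Hence the optimal constant is α = 1.
Therefore α = 1.


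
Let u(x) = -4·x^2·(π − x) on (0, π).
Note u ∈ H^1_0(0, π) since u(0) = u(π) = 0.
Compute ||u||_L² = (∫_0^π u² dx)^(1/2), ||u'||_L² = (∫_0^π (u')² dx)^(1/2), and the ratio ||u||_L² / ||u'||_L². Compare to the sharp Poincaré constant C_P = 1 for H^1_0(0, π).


||u||_L² / ||u'||_L² = sqrt(14)*π/14 < C_P = 1.

u(x) = -4·x^2·(π − x), so u'(x) = 4*x*(3*x - 2*π).
u(x) = -4·x^2·(π − x) vanishes at x = 0 and x = π, so u ∈ H^1_0(0, π). Differentiate via the product rule and integrate the resulting polynomials term by term.
  ∫_0^π u² dx = ∫_0^π (16*x^6 - 32*π*x^5 + 16*π^2*x^4) dx. Term by term:
    ∫_0^π 16*x^6 dx = 16*π^7/7;  ∫_0^π -32*π*x^5 dx = -16*π^7/3;  ∫_0^π 16*π^2*x^4 dx = 16*π^7/5.
  Sum: 16*π^7/7 − 16*π^7/3 + 16*π^7/5 = 16*π^7/105.
  ∫_0^π (u')² dx = ∫_0^π (144*x^4 - 192*π*x^3 + 64*π^2*x^2) dx. Term by term:
    ∫_0^π 144*x^4 dx = 144*π^5/5;  ∫_0^π -192*π*x^3 dx = -48*π^5;  ∫_0^π 64*π^2*x^2 dx = 64*π^5/3.
  Sum: 144*π^5/5 − 48*π^5 + 64*π^5/3 = 32*π^5/15.
∫_0^π u² dx = 16*π^7/105, so ||u||_L² = 4*sqrt(105)*π^(7/2)/105.
∫_0^π (u')² dx = 32*π^5/15, so ||u'||_L² = 4*sqrt(30)*π^(5/2)/15.
Ratio ||u||_L² / ||u'||_L² = sqrt(14)*π/14.
Sharp Poincaré constant on H^1_0(0, π) is C_P = L/π = 1, achieved by sin(x).
A polynomial bump cannot attain the sharp Poincaré constant (only the first sine eigenfunction does), so the ratio is strictly less than C_P, consistent with ||u||_L² ≤ C_P ||u'||_L².


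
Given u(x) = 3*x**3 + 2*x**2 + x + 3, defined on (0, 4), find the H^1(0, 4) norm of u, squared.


||u||_{H^1}^2 = 5781784/105

The H^1 norm (squared) on an interval (0, L) is
  ||u||_{H^1}^2 = ∫_0^L u(x)^2 dx + ∫_0^L u'(x)^2 dx.
Compute u'(x) = 9*x**2 + 4*x + 1.
Then u(x)^2 = 9*x**6 + 12*x**5 + 10*x**4 + 22*x**3 + 13*x**2 + 6*x + 9 and u'(x)^2 = 81*x**4 + 72*x**3 + 34*x**2 + 8*x + 1.
Integrate each monomial from 0 to 4 using ∫_0^4 c·x^n dx = c·4^(n+1)/(n+1):
  ∫_0^4 u(x)^2 dx = ∫_0^4 (9*x^6 + 12*x^5 + 10*x^4 + 22*x^3 + 13*x^2 + 6*x + 9) dx. Term by term:
    ∫_0^4 9*x^6 dx = 147456/7;  ∫_0^4 12*x^5 dx = 8192;  ∫_0^4 10*x^4 dx = 2048;
    ∫_0^4 22*x^3 dx = 1408;  ∫_0^4 13*x^2 dx = 832/3;  ∫_0^4 6*x dx = 48;
    ∫_0^4 9 dx = 36.
  Sum: 147456/7 + 8192 + 2048 + 1408 + 832/3 + 48 + 36 = 694564/21.
  ∫_0^4 u'(x)^2 dx = ∫_0^4 (81*x^4 + 72*x^3 + 34*x^2 + 8*x + 1) dx. Term by term:
    ∫_0^4 81*x^4 dx = 82944/5;  ∫_0^4 72*x^3 dx = 4608;  ∫_0^4 34*x^2 dx = 2176/3;
    ∫_0^4 8*x dx = 64;  ∫_0^4 1 dx = 4.
  Sum: 82944/5 + 4608 + 2176/3 + 64 + 4 = 329852/15.
Adding: ||u||_{H^1}^2 = 694564/21 + 329852/15 = 5781784/105.
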